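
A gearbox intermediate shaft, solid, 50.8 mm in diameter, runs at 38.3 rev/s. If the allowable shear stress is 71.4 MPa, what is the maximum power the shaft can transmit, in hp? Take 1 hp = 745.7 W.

J = πd⁴/32 = π(0.0508)⁴/32 = 6.538×10^-7 m⁴.
T_max = τ_allow·J/r = 7.14×10^7 × 6.538×10^-7 / 0.0254 = 1838 N·m.
ω = 2π·38.3 = 240.6 rad/s, so P_max = T_max·ω = 4.423×10^5 W.

593 hp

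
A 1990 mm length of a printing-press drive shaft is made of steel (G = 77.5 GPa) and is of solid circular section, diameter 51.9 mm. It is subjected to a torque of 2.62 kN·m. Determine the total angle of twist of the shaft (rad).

J = πd⁴/32 = π(0.0519)⁴/32 = 7.123×10^-7 m⁴.
θ = T·L/(G·J) = 2620 × 1.99 / (77.5×10⁹ × 7.123×10^-7) = 0.09445 rad.

0.0944 rad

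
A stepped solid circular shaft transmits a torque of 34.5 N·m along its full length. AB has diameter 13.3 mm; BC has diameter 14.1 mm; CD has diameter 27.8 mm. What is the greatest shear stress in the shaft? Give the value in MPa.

74.7 MPa

Under the same torque, τ_max = 16T/(πd³) is largest where d is smallest — segment AB (d = 13.3 mm).
τ_max = 16·34.50/(π·(0.0133)³) = 7.469×10^7 Pa.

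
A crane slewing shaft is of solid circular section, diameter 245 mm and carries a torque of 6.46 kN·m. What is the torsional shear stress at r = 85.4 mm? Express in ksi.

0.226 ksi

J = πd⁴/32 = π(0.245)⁴/32 = 3.537×10^-4 m⁴.
Shear stress varies linearly with radius: τ = T·r/J = 6460 × 0.0854 / 3.537×10^-4 = 1.560×10^6 Pa.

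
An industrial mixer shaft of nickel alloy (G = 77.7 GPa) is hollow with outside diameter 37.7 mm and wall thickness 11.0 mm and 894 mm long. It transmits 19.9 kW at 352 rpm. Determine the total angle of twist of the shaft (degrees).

1.85°

ω = 2π·352/60 = 36.86 rad/s, so T = P/ω = 19.9×10³ / 36.86 = 539.9 N·m.
J = π(d_o⁴ − d_i⁴)/32 = π(0.0377⁴ − 0.0157⁴)/32 = 1.924×10^-7 m⁴.
θ = T·L/(G·J) = 539.9 × 0.894 / (77.7×10⁹ × 1.924×10^-7) = 0.03229 rad.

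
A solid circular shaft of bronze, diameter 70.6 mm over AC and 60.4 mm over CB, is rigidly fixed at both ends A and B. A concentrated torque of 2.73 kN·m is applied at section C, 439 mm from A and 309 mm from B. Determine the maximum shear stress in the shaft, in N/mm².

27.3 N/mm²

Compatibility: T_A·a/J_AC = T_B·b/J_CB with T_A + T_B = T₀.
J_AC = 2.44×10^-6 m⁴, J_CB = 1.31×10^-6 m⁴, so T_A = T₀·(J_AC/a)/((J_AC/a)+(J_CB/b)) = 1550 N·m, T_B = 1180 N·m.
τ in each portion: τ_AC = 2.24×10^7 Pa, τ_CB = 2.73×10^7 Pa; maximum is in CB.
τ_max = T_CB·r/J = 1180·0.0302/1.31×10^-6 = 2.727×10^7 Pa.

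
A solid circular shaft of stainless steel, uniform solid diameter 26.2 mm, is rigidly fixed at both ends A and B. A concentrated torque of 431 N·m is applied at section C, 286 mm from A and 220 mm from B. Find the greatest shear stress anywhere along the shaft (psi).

10000 psi

With uniform GJ and both ends fixed, compatibility θ_AC = θ_CB gives T_A·a = T_B·b, together with T_A + T_B = T₀.
T_A = T₀·b/(a+b) = 431.0·220/506.0 = 187.4 N·m; T_B = 243.6 N·m.
τ in each portion: τ_AC = 5.31×10^7 Pa, τ_CB = 6.90×10^7 Pa; maximum is in CB.
τ_max = T_CB·r/J = 243.6·0.0131/4.63×10^-8 = 6.899×10^7 Pa.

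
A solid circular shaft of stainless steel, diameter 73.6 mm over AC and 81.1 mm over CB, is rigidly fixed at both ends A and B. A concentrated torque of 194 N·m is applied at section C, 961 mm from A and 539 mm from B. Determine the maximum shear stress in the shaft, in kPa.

Compatibility: T_A·a/J_AC = T_B·b/J_CB with T_A + T_B = T₀.
J_AC = 2.88×10^-6 m⁴, J_CB = 4.25×10^-6 m⁴, so T_A = T₀·(J_AC/a)/((J_AC/a)+(J_CB/b)) = 53.47 N·m, T_B = 140.5 N·m.
τ in each portion: τ_AC = 6.83×10^5 Pa, τ_CB = 1.34×10^6 Pa; maximum is in CB.
τ_max = T_CB·r/J = 140.5·0.0405/4.25×10^-6 = 1.342×10^6 Pa.

1340 kPa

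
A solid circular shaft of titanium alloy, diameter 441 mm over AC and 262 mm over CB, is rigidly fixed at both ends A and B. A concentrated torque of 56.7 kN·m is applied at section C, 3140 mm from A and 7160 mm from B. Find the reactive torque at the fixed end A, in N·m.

Compatibility: T_A·a/J_AC = T_B·b/J_CB with T_A + T_B = T₀.
J_AC = 3.71×10^-3 m⁴, J_CB = 4.63×10^-4 m⁴, so T_A = T₀·(J_AC/a)/((J_AC/a)+(J_CB/b)) = 53760 N·m, T_B = 2937 N·m.

53800 N·m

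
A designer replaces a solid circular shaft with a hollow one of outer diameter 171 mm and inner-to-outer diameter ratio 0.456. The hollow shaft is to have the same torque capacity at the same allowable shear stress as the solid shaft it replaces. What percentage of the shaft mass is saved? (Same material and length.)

Equal τ_max and T ⇒ the solid shaft needs d_s³ = d_o³(1−k⁴), so d_s = 171·(1−0.456⁴)^(1/3) = 168.5 mm.
Area ratio A_h/A_s = d_o²(1−k²)/d_s² = (1−k²)/(1−k⁴)^(2/3) = 0.8158.
Mass saving = 1 − 0.8158 = 18.4 %.

18.4 %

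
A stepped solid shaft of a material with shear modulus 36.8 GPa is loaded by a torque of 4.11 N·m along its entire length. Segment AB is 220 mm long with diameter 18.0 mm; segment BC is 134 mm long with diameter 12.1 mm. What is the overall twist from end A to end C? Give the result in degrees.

J_AB = π(0.0180)⁴/32 = 1.03×10^-8 m⁴; J_BC = π(0.0121)⁴/32 = 2.10×10^-9 m⁴.
θ = (T/G)·Σ L_i/J_i = (4.110/36.8×10⁹)·(0.220/1.03×10^-8 + 0.134/2.10×10^-9) = 9.496×10^-3 rad.

0.544°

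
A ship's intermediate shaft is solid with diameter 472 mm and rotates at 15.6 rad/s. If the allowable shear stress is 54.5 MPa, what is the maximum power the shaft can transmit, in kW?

17600 kW

J = πd⁴/32 = π(0.472)⁴/32 = 4.873×10^-3 m⁴.
T_max = τ_allow·J/r = 5.45×10^7 × 4.873×10^-3 / 0.236 = 1.125e6 N·m.
ω = 15.6 rad/s, so P_max = T_max·ω = 1.755×10^7 W.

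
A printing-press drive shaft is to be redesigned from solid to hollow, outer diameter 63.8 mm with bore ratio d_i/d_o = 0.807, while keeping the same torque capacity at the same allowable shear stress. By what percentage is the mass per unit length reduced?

49.6 %

Equal τ_max and T ⇒ the solid shaft needs d_s³ = d_o³(1−k⁴), so d_s = 63.8·(1−0.807⁴)^(1/3) = 53.08 mm.
Area ratio A_h/A_s = d_o²(1−k²)/d_s² = (1−k²)/(1−k⁴)^(2/3) = 0.5038.
Mass saving = 1 − 0.5038 = 49.6 %.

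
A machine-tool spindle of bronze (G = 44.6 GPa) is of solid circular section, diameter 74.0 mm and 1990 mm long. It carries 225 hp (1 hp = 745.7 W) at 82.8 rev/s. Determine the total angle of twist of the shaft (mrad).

ω = 2π·82.8 = 520.2 rad/s, so T = P/ω = 225×745.7 / 520.2 = 322.5 N·m.
J = πd⁴/32 = π(0.0740)⁴/32 = 2.944×10^-6 m⁴.
θ = T·L/(G·J) = 322.5 × 1.99 / (44.6×10⁹ × 2.944×10^-6) = 4.888×10^-3 rad.

4.89 mrad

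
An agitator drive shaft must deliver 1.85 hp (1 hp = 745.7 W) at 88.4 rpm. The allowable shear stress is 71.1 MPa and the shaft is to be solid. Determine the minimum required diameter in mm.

ω = 2π·88.4/60 = 9.257 rad/s, so T = P/ω = 1.85×745.7 / 9.257 = 149.0 N·m.
For a solid shaft τ_max = 16T/(πd³), so d = (16T/(π τ_allow))^(1/3) = (16·149.0/(π·7.11×10^7))^(1/3) = 0.02202 m.

22.0 mm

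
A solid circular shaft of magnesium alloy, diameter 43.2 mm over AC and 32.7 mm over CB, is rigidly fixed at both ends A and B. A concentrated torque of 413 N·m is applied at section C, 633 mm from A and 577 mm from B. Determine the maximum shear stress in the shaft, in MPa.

19.2 MPa

Compatibility: T_A·a/J_AC = T_B·b/J_CB with T_A + T_B = T₀.
J_AC = 3.42×10^-7 m⁴, J_CB = 1.12×10^-7 m⁴, so T_A = T₀·(J_AC/a)/((J_AC/a)+(J_CB/b)) = 303.6 N·m, T_B = 109.4 N·m.
τ in each portion: τ_AC = 1.92×10^7 Pa, τ_CB = 1.59×10^7 Pa; maximum is in AC.
τ_max = T_AC·r/J = 303.6·0.0216/3.42×10^-7 = 1.918×10^7 Pa.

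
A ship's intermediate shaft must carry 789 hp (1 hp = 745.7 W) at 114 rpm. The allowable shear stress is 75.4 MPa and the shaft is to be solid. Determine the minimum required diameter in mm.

ω = 2π·114/60 = 11.94 rad/s, so T = P/ω = 789×745.7 / 11.94 = 49280 N·m.
For a solid shaft τ_max = 16T/(πd³), so d = (16T/(π τ_allow))^(1/3) = (16·49280/(π·7.54×10^7))^(1/3) = 0.1493 m.

149 mm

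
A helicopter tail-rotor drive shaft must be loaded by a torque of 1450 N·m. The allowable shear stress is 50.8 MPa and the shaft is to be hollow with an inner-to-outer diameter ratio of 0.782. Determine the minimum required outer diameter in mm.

61.5 mm

For a hollow shaft with d_i/d_o = 0.782: τ_max = 16T/(π d_o³ (1−k⁴)), so d_o = [16T/(π τ_allow (1−k⁴))]^(1/3) = [16·1450/(π·5.08×10^7·0.6260)]^(1/3) = 0.06146 m.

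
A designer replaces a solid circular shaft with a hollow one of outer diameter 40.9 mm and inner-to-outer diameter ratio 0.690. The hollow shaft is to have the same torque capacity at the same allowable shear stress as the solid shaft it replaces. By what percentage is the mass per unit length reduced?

37.8 %

Equal τ_max and T ⇒ the solid shaft needs d_s³ = d_o³(1−k⁴), so d_s = 40.9·(1−0.690⁴)^(1/3) = 37.54 mm.
Area ratio A_h/A_s = d_o²(1−k²)/d_s² = (1−k²)/(1−k⁴)^(2/3) = 0.6218.
Mass saving = 1 − 0.6218 = 37.8 %.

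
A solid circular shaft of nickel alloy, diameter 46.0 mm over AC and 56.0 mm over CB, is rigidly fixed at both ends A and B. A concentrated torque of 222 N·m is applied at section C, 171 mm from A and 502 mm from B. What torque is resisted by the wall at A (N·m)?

Compatibility: T_A·a/J_AC = T_B·b/J_CB with T_A + T_B = T₀.
J_AC = 4.40×10^-7 m⁴, J_CB = 9.65×10^-7 m⁴, so T_A = T₀·(J_AC/a)/((J_AC/a)+(J_CB/b)) = 127.0 N·m, T_B = 95.01 N·m.

127 N·m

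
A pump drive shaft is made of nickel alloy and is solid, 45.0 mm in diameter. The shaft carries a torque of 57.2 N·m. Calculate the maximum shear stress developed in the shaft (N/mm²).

3.20 N/mm²

J = πd⁴/32 = π(0.0450)⁴/32 = 4.026×10^-7 m⁴.
τ_max = T·r/J = 57.20 × 0.0225 / 4.026×10^-7 = 3.197×10^6 Pa.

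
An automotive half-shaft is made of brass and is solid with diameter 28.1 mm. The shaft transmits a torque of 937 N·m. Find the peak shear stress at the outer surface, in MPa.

215 MPa

J = πd⁴/32 = π(0.0281)⁴/32 = 6.121×10^-8 m⁴.
τ_max = T·r/J = 937.0 × 0.0140 / 6.121×10^-8 = 2.151×10^8 Pa.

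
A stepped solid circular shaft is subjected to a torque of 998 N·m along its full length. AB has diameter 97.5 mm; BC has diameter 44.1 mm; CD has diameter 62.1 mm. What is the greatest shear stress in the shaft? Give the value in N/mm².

59.3 N/mm²

Under the same torque, τ_max = 16T/(πd³) is largest where d is smallest — segment BC (d = 44.1 mm).
τ_max = 16·998.0/(π·(0.0441)³) = 5.926×10^7 Pa.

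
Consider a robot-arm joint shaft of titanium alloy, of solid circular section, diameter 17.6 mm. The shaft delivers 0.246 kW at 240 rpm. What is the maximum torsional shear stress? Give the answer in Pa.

9.14e6 Pa

ω = 2π·240/60 = 25.13 rad/s, so T = P/ω = 0.246×10³ / 25.13 = 9.788 N·m.
J = πd⁴/32 = π(0.0176)⁴/32 = 9.420×10^-9 m⁴.
τ_max = T·r/J = 9.788 × 0.00880 / 9.420×10^-9 = 9.144×10^6 Pa.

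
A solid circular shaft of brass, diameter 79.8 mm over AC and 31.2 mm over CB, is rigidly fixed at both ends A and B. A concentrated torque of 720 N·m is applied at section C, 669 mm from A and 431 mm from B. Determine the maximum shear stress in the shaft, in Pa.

Compatibility: T_A·a/J_AC = T_B·b/J_CB with T_A + T_B = T₀.
J_AC = 3.98×10^-6 m⁴, J_CB = 9.30×10^-8 m⁴, so T_A = T₀·(J_AC/a)/((J_AC/a)+(J_CB/b)) = 694.8 N·m, T_B = 25.20 N·m.
τ in each portion: τ_AC = 6.96×10^6 Pa, τ_CB = 4.23×10^6 Pa; maximum is in AC.
τ_max = T_AC·r/J = 694.8·0.0399/3.98×10^-6 = 6.963×10^6 Pa.

6.96e6 Pa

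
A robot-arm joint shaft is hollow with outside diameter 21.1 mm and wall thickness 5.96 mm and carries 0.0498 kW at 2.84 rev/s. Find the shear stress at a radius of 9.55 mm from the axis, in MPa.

ω = 2π·2.84 = 17.84 rad/s, so T = P/ω = 0.0498×10³ / 17.84 = 2.791 N·m.
J = π(d_o⁴ − d_i⁴)/32 = π(0.0211⁴ − 0.00918⁴)/32 = 1.876×10^-8 m⁴.
Shear stress varies linearly with radius: τ = T·r/J = 2.791 × 0.00955 / 1.876×10^-8 = 1.421×10^6 Pa.

1.42 MPa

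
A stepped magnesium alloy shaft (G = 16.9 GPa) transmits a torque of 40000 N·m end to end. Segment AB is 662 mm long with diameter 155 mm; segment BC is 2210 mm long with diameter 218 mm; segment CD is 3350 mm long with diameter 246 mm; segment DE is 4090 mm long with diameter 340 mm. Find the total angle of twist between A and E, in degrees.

4.62°

J_AB = π(0.155)⁴/32 = 5.67×10^-5 m⁴; J_BC = π(0.218)⁴/32 = 2.22×10^-4 m⁴; J_CD = π(0.246)⁴/32 = 3.60×10^-4 m⁴; J_DE = π(0.340)⁴/32 = 1.31×10^-3 m⁴.
θ = (T/G)·Σ L_i/J_i = (40000/16.9×10⁹)·(0.662/5.67×10^-5 + 2.21/2.22×10^-4 + 3.35/3.60×10^-4 + 4.09/1.31×10^-3) = 0.08067 rad.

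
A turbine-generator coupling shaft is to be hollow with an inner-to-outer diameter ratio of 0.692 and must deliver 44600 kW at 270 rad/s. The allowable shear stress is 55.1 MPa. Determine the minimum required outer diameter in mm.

271 mm

ω = 270 rad/s, so T = P/ω = 44600×10³ / 270.0 = 165200 N·m.
For a hollow shaft with d_i/d_o = 0.692: τ_max = 16T/(π d_o³ (1−k⁴)), so d_o = [16T/(π τ_allow (1−k⁴))]^(1/3) = [16·165200/(π·5.51×10^7·0.7707)]^(1/3) = 0.2706 m.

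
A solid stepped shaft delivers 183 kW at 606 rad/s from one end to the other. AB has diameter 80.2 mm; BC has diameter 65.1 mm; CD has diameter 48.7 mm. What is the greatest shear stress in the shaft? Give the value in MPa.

13.3 MPa

ω = 606 rad/s, so T = P/ω = 183×10³ / 606.0 = 302.0 N·m.
Under the same torque, τ_max = 16T/(πd³) is largest where d is smallest — segment CD (d = 48.7 mm).
τ_max = 16·302.0/(π·(0.0487)³) = 1.332×10^7 Pa.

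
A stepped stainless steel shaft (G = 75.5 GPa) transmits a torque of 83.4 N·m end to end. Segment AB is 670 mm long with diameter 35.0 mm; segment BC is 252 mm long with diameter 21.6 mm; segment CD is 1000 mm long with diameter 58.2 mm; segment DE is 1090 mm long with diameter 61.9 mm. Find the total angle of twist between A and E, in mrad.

19.9 mrad

J_AB = π(0.0350)⁴/32 = 1.47×10^-7 m⁴; J_BC = π(0.0216)⁴/32 = 2.14×10^-8 m⁴; J_CD = π(0.0582)⁴/32 = 1.13×10^-6 m⁴; J_DE = π(0.0619)⁴/32 = 1.44×10^-6 m⁴.
θ = (T/G)·Σ L_i/J_i = (83.40/75.5×10⁹)·(0.670/1.47×10^-7 + 0.252/2.14×10^-8 + 1.00/1.13×10^-6 + 1.09/1.44×10^-6) = 0.01987 rad.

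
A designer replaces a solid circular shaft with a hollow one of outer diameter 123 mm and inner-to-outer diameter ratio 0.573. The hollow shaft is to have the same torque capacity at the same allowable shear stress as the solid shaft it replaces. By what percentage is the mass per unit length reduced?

Equal τ_max and T ⇒ the solid shaft needs d_s³ = d_o³(1−k⁴), so d_s = 123·(1−0.573⁴)^(1/3) = 118.4 mm.
Area ratio A_h/A_s = d_o²(1−k²)/d_s² = (1−k²)/(1−k⁴)^(2/3) = 0.7247.
Mass saving = 1 − 0.7247 = 27.5 %.

27.5 %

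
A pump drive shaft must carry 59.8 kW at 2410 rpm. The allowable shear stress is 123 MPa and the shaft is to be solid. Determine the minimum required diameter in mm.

21.4 mm

ω = 2π·2410/60 = 252.4 rad/s, so T = P/ω = 59.8×10³ / 252.4 = 236.9 N·m.
For a solid shaft τ_max = 16T/(πd³), so d = (16T/(π τ_allow))^(1/3) = (16·236.9/(π·1.23×10^8))^(1/3) = 0.02141 m.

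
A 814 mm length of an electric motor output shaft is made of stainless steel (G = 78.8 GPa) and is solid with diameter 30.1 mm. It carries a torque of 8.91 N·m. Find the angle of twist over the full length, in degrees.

0.0654°

J = πd⁴/32 = π(0.0301)⁴/32 = 8.059×10^-8 m⁴.
θ = T·L/(G·J) = 8.910 × 0.814 / (78.8×10⁹ × 8.059×10^-8) = 1.142×10^-3 rad.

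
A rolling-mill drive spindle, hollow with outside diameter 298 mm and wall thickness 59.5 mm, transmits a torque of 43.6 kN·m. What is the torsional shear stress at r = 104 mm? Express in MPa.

J = π(d_o⁴ − d_i⁴)/32 = π(0.298⁴ − 0.179⁴)/32 = 6.734×10^-4 m⁴.
Shear stress varies linearly with radius: τ = T·r/J = 43600 × 0.104 / 6.734×10^-4 = 6.733×10^6 Pa.

6.73 MPa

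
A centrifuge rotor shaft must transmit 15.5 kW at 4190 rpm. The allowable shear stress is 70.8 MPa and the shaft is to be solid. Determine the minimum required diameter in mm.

ω = 2π·4190/60 = 438.8 rad/s, so T = P/ω = 15.5×10³ / 438.8 = 35.33 N·m.
For a solid shaft τ_max = 16T/(πd³), so d = (16T/(π τ_allow))^(1/3) = (16·35.33/(π·7.08×10^7))^(1/3) = 0.01365 m.

13.6 mm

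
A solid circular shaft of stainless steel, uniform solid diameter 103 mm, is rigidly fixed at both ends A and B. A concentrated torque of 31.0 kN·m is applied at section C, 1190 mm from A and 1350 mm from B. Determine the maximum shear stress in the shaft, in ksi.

11.1 ksi

With uniform GJ and both ends fixed, compatibility θ_AC = θ_CB gives T_A·a = T_B·b, together with T_A + T_B = T₀.
T_A = T₀·b/(a+b) = 31000·1350/2540 = 16480 N·m; T_B = 14520 N·m.
τ in each portion: τ_AC = 7.68×10^7 Pa, τ_CB = 6.77×10^7 Pa; maximum is in AC.
τ_max = T_AC·r/J = 16480·0.0515/1.10×10^-5 = 7.679×10^7 Pa.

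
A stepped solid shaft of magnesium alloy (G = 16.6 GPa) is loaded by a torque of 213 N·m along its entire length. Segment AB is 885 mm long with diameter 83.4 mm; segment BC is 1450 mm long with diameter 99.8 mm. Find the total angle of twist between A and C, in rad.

0.00430 rad

J_AB = π(0.0834)⁴/32 = 4.75×10^-6 m⁴; J_BC = π(0.0998)⁴/32 = 9.74×10^-6 m⁴.
θ = (T/G)·Σ L_i/J_i = (213.0/16.6×10⁹)·(0.885/4.75×10^-6 + 1.45/9.74×10^-6) = 4.301×10^-3 rad.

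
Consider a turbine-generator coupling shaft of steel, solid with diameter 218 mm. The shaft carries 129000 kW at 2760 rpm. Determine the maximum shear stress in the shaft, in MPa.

ω = 2π·2760/60 = 289.0 rad/s, so T = P/ω = 129000×10³ / 289.0 = 446300 N·m.
J = πd⁴/32 = π(0.218)⁴/32 = 2.217×10^-4 m⁴.
τ_max = T·r/J = 446300 × 0.109 / 2.217×10^-4 = 2.194×10^8 Pa.

219 MPa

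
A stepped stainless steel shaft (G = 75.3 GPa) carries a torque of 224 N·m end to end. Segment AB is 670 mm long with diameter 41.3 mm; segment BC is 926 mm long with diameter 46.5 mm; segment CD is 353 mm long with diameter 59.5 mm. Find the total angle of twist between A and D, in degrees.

J_AB = π(0.0413)⁴/32 = 2.86×10^-7 m⁴; J_BC = π(0.0465)⁴/32 = 4.59×10^-7 m⁴; J_CD = π(0.0595)⁴/32 = 1.23×10^-6 m⁴.
θ = (T/G)·Σ L_i/J_i = (224.0/75.3×10⁹)·(0.670/2.86×10^-7 + 0.926/4.59×10^-7 + 0.353/1.23×10^-6) = 0.01383 rad.

0.793°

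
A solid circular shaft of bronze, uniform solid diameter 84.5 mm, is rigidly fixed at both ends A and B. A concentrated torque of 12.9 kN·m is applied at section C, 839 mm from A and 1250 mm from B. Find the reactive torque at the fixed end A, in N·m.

With uniform GJ and both ends fixed, compatibility θ_AC = θ_CB gives T_A·a = T_B·b, together with T_A + T_B = T₀.
T_A = T₀·b/(a+b) = 12900·1250/2089 = 7719 N·m; T_B = 5181 N·m.

7720 N·m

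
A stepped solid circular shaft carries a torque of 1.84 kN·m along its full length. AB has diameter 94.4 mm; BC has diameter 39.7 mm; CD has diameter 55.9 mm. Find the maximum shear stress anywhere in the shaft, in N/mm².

150 N/mm²

Under the same torque, τ_max = 16T/(πd³) is largest where d is smallest — segment BC (d = 39.7 mm).
τ_max = 16·1840/(π·(0.0397)³) = 1.498×10^8 Pa.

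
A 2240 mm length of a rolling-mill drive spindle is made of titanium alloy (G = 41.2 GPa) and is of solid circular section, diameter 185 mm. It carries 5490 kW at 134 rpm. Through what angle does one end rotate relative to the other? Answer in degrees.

10.6°

ω = 2π·134/60 = 14.03 rad/s, so T = P/ω = 5490×10³ / 14.03 = 391200 N·m.
J = πd⁴/32 = π(0.185)⁴/32 = 1.150×10^-4 m⁴.
θ = T·L/(G·J) = 391200 × 2.24 / (41.2×10⁹ × 1.150×10^-4) = 0.1850 rad.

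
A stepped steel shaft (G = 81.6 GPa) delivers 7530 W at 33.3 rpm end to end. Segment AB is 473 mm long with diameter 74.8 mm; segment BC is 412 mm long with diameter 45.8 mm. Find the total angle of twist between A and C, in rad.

ω = 2π·33.3/60 = 3.487 rad/s, so T = P/ω = 7530 / 3.487 = 2159 N·m.
J_AB = π(0.0748)⁴/32 = 3.07×10^-6 m⁴; J_BC = π(0.0458)⁴/32 = 4.32×10^-7 m⁴.
θ = (T/G)·Σ L_i/J_i = (2159/81.6×10⁹)·(0.473/3.07×10^-6 + 0.412/4.32×10^-7) = 0.02931 rad.

0.0293 rad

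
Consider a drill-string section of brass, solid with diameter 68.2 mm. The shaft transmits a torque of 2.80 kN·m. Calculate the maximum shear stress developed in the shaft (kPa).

45000 kPa

J = πd⁴/32 = π(0.0682)⁴/32 = 2.124×10^-6 m⁴.
τ_max = T·r/J = 2800 × 0.0341 / 2.124×10^-6 = 4.495×10^7 Pa.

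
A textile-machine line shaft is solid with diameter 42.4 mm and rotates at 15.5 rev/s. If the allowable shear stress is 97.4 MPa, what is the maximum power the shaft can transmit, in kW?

142 kW

J = πd⁴/32 = π(0.0424)⁴/32 = 3.173×10^-7 m⁴.
T_max = τ_allow·J/r = 9.74×10^7 × 3.173×10^-7 / 0.0212 = 1458 N·m.
ω = 2π·15.5 = 97.39 rad/s, so P_max = T_max·ω = 1.420×10^5 W.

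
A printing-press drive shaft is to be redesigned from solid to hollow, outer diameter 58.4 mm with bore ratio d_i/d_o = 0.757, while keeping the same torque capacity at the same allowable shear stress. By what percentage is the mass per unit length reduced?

44.3 %

Equal τ_max and T ⇒ the solid shaft needs d_s³ = d_o³(1−k⁴), so d_s = 58.4·(1−0.757⁴)^(1/3) = 51.14 mm.
Area ratio A_h/A_s = d_o²(1−k²)/d_s² = (1−k²)/(1−k⁴)^(2/3) = 0.5567.
Mass saving = 1 − 0.5567 = 44.3 %.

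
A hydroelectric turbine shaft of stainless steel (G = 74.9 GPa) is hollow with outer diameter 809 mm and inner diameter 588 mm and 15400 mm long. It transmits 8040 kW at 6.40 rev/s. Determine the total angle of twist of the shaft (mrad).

ω = 2π·6.40 = 40.21 rad/s, so T = P/ω = 8040×10³ / 40.21 = 199900 N·m.
J = π(d_o⁴ − d_i⁴)/32 = π(0.809⁴ − 0.588⁴)/32 = 0.03032 m⁴.
θ = T·L/(G·J) = 199900 × 15.4 / (74.9×10⁹ × 0.03032) = 1.356×10^-3 rad.

1.36 mrad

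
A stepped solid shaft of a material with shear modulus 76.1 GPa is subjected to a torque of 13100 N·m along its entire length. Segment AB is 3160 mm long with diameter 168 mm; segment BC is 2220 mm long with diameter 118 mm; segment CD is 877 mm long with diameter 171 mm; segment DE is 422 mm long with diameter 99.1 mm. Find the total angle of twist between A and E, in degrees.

J_AB = π(0.168)⁴/32 = 7.82×10^-5 m⁴; J_BC = π(0.118)⁴/32 = 1.90×10^-5 m⁴; J_CD = π(0.171)⁴/32 = 8.39×10^-5 m⁴; J_DE = π(0.0991)⁴/32 = 9.47×10^-6 m⁴.
θ = (T/G)·Σ L_i/J_i = (13100/76.1×10⁹)·(3.16/7.82×10^-5 + 2.22/1.90×10^-5 + 0.877/8.39×10^-5 + 0.422/9.47×10^-6) = 0.03650 rad.

2.09°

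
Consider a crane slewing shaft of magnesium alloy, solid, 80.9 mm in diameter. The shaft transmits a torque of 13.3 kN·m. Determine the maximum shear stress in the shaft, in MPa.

128 MPa

J = πd⁴/32 = π(0.0809)⁴/32 = 4.205×10^-6 m⁴.
τ_max = T·r/J = 13300 × 0.0404 / 4.205×10^-6 = 1.279×10^8 Pa.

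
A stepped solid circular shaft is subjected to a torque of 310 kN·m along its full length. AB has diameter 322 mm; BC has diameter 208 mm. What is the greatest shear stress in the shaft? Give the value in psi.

Under the same torque, τ_max = 16T/(πd³) is largest where d is smallest — segment BC (d = 208 mm).
τ_max = 16·310000/(π·(0.208)³) = 1.754×10^8 Pa.

25400 psi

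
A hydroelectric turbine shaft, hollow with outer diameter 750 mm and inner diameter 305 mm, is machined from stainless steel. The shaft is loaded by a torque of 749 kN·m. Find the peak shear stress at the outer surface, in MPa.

J = π(d_o⁴ − d_i⁴)/32 = π(0.750⁴ − 0.305⁴)/32 = 0.03021 m⁴.
τ_max = T·r/J = 749000 × 0.375 / 0.03021 = 9.296×10^6 Pa.

9.30 MPa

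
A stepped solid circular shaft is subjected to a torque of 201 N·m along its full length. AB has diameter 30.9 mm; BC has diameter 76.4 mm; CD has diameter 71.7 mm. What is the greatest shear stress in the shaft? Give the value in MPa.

34.7 MPa

Under the same torque, τ_max = 16T/(πd³) is largest where d is smallest — segment AB (d = 30.9 mm).
τ_max = 16·201.0/(π·(0.0309)³) = 3.470×10^7 Pa.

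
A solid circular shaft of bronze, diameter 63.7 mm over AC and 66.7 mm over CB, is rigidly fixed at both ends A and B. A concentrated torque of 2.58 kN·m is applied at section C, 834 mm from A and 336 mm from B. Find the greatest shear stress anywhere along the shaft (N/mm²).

Compatibility: T_A·a/J_AC = T_B·b/J_CB with T_A + T_B = T₀.
J_AC = 1.62×10^-6 m⁴, J_CB = 1.94×10^-6 m⁴, so T_A = T₀·(J_AC/a)/((J_AC/a)+(J_CB/b)) = 647.6 N·m, T_B = 1932 N·m.
τ in each portion: τ_AC = 1.28×10^7 Pa, τ_CB = 3.32×10^7 Pa; maximum is in CB.
τ_max = T_CB·r/J = 1932·0.0334/1.94×10^-6 = 3.317×10^7 Pa.

33.2 N/mm²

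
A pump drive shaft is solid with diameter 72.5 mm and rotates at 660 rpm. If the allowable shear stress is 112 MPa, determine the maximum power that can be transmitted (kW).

J = πd⁴/32 = π(0.0725)⁴/32 = 2.712×10^-6 m⁴.
T_max = τ_allow·J/r = 1.12×10^8 × 2.712×10^-6 / 0.0362 = 8380 N·m.
ω = 2π·660/60 = 69.12 rad/s, so P_max = T_max·ω = 5.792×10^5 W.

579 kW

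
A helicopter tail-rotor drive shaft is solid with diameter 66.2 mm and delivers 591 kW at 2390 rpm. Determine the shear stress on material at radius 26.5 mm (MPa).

33.2 MPa

ω = 2π·2390/60 = 250.3 rad/s, so T = P/ω = 591×10³ / 250.3 = 2361 N·m.
J = πd⁴/32 = π(0.0662)⁴/32 = 1.886×10^-6 m⁴.
Shear stress varies linearly with radius: τ = T·r/J = 2361 × 0.0265 / 1.886×10^-6 = 3.319×10^7 Pa.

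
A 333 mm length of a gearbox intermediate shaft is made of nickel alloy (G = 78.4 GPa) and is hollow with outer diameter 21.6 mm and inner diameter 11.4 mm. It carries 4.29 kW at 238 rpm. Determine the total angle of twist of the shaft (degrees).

ω = 2π·238/60 = 24.92 rad/s, so T = P/ω = 4.29×10³ / 24.92 = 172.1 N·m.
J = π(d_o⁴ − d_i⁴)/32 = π(0.0216⁴ − 0.0114⁴)/32 = 1.971×10^-8 m⁴.
θ = T·L/(G·J) = 172.1 × 0.333 / (78.4×10⁹ × 1.971×10^-8) = 0.03709 rad.

2.13°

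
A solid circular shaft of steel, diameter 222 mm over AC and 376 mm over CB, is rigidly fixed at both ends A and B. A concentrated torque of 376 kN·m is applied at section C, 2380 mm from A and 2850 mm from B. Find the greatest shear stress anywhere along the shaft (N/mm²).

31.4 N/mm²

Compatibility: T_A·a/J_AC = T_B·b/J_CB with T_A + T_B = T₀.
J_AC = 2.38×10^-4 m⁴, J_CB = 1.96×10^-3 m⁴, so T_A = T₀·(J_AC/a)/((J_AC/a)+(J_CB/b)) = 47770 N·m, T_B = 328200 N·m.
τ in each portion: τ_AC = 2.22×10^7 Pa, τ_CB = 3.14×10^7 Pa; maximum is in CB.
τ_max = T_CB·r/J = 328200·0.188/1.96×10^-3 = 3.145×10^7 Pa.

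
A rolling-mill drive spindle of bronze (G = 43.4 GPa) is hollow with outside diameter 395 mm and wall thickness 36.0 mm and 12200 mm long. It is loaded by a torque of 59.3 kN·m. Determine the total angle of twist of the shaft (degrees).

0.723°

J = π(d_o⁴ − d_i⁴)/32 = π(0.395⁴ − 0.323⁴)/32 = 1.321×10^-3 m⁴.
θ = T·L/(G·J) = 59300 × 12.2 / (43.4×10⁹ × 1.321×10^-3) = 0.01262 rad.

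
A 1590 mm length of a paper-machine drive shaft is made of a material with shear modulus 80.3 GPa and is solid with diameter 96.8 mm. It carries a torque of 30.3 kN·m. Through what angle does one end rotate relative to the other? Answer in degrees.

3.99°

J = πd⁴/32 = π(0.0968)⁴/32 = 8.620×10^-6 m⁴.
θ = T·L/(G·J) = 30300 × 1.59 / (80.3×10⁹ × 8.620×10^-6) = 0.06960 rad.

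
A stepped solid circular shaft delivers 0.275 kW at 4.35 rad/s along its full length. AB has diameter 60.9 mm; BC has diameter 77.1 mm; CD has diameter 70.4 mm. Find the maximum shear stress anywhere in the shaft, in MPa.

1.43 MPa

ω = 4.35 rad/s, so T = P/ω = 0.275×10³ / 4.350 = 63.22 N·m.
Under the same torque, τ_max = 16T/(πd³) is largest where d is smallest — segment AB (d = 60.9 mm).
τ_max = 16·63.22/(π·(0.0609)³) = 1.425×10^6 Pa.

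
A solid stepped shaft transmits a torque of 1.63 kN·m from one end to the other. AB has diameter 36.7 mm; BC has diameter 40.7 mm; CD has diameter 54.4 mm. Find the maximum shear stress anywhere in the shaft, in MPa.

Under the same torque, τ_max = 16T/(πd³) is largest where d is smallest — segment AB (d = 36.7 mm).
τ_max = 16·1630/(π·(0.0367)³) = 1.679×10^8 Pa.

168 MPa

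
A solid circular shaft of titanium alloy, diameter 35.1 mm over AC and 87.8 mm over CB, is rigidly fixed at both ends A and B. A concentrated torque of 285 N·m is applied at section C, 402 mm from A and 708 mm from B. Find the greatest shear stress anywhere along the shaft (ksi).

0.298 ksi

Compatibility: T_A·a/J_AC = T_B·b/J_CB with T_A + T_B = T₀.
J_AC = 1.49×10^-7 m⁴, J_CB = 5.83×10^-6 m⁴, so T_A = T₀·(J_AC/a)/((J_AC/a)+(J_CB/b)) = 12.27 N·m, T_B = 272.7 N·m.
τ in each portion: τ_AC = 1.44×10^6 Pa, τ_CB = 2.05×10^6 Pa; maximum is in CB.
τ_max = T_CB·r/J = 272.7·0.0439/5.83×10^-6 = 2.052×10^6 Pa.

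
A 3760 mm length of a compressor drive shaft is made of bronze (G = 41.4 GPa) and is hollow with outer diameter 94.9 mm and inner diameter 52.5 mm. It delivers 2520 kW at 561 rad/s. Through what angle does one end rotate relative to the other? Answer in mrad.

ω = 561 rad/s, so T = P/ω = 2520×10³ / 561.0 = 4492 N·m.
J = π(d_o⁴ − d_i⁴)/32 = π(0.0949⁴ − 0.0525⁴)/32 = 7.217×10^-6 m⁴.
θ = T·L/(G·J) = 4492 × 3.76 / (41.4×10⁹ × 7.217×10^-6) = 0.05653 rad.

56.5 mrad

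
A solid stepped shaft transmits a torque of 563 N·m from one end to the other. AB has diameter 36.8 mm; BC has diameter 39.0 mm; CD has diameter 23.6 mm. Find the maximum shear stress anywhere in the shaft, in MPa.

Under the same torque, τ_max = 16T/(πd³) is largest where d is smallest — segment CD (d = 23.6 mm).
τ_max = 16·563.0/(π·(0.0236)³) = 2.181×10^8 Pa.

218 MPa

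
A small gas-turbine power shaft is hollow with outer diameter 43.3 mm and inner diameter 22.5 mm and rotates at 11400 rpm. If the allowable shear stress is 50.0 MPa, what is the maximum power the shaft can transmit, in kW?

J = π(d_o⁴ − d_i⁴)/32 = π(0.0433⁴ − 0.0225⁴)/32 = 3.199×10^-7 m⁴.
T_max = τ_allow·J/r = 5.00×10^7 × 3.199×10^-7 / 0.0216 = 738.9 N·m.
ω = 2π·11400/60 = 1194 rad/s, so P_max = T_max·ω = 8.821×10^5 W.

882 kW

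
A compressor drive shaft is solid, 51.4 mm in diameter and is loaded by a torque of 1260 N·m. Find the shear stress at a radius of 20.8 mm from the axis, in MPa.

38.2 MPa

J = πd⁴/32 = π(0.0514)⁴/32 = 6.853×10^-7 m⁴.
Shear stress varies linearly with radius: τ = T·r/J = 1260 × 0.0208 / 6.853×10^-7 = 3.825×10^7 Pa.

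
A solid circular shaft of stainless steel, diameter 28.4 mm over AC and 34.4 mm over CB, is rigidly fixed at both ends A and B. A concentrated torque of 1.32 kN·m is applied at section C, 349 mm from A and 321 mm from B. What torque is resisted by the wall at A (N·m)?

395 N·m

Compatibility: T_A·a/J_AC = T_B·b/J_CB with T_A + T_B = T₀.
J_AC = 6.39×10^-8 m⁴, J_CB = 1.37×10^-7 m⁴, so T_A = T₀·(J_AC/a)/((J_AC/a)+(J_CB/b)) = 395.2 N·m, T_B = 924.8 N·m.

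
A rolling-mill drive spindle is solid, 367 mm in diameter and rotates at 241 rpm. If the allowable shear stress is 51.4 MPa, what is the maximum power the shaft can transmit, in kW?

J = πd⁴/32 = π(0.367)⁴/32 = 1.781×10^-3 m⁴.
T_max = τ_allow·J/r = 5.14×10^7 × 1.781×10^-3 / 0.183 = 498900 N·m.
ω = 2π·241/60 = 25.24 rad/s, so P_max = T_max·ω = 1.259×10^7 W.

12600 kW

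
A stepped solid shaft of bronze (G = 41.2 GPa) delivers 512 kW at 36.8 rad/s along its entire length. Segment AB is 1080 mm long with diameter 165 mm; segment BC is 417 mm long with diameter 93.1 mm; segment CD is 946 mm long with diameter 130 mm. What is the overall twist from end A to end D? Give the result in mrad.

ω = 36.8 rad/s, so T = P/ω = 512×10³ / 36.80 = 13910 N·m.
J_AB = π(0.165)⁴/32 = 7.28×10^-5 m⁴; J_BC = π(0.0931)⁴/32 = 7.38×10^-6 m⁴; J_CD = π(0.130)⁴/32 = 2.80×10^-5 m⁴.
θ = (T/G)·Σ L_i/J_i = (13910/41.2×10⁹)·(1.08/7.28×10^-5 + 0.417/7.38×10^-6 + 0.946/2.80×10^-5) = 0.03550 rad.

35.5 mrad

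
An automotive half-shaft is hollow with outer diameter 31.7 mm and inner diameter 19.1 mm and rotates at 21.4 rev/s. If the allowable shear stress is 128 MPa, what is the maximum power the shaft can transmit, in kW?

J = π(d_o⁴ − d_i⁴)/32 = π(0.0317⁴ − 0.0191⁴)/32 = 8.607×10^-8 m⁴.
T_max = τ_allow·J/r = 1.28×10^8 × 8.607×10^-8 / 0.0158 = 695.1 N·m.
ω = 2π·21.4 = 134.5 rad/s, so P_max = T_max·ω = 9.346×10^4 W.

93.5 kW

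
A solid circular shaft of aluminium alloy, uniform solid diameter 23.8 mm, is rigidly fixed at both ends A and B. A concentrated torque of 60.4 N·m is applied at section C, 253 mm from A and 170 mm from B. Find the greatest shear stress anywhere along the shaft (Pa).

With uniform GJ and both ends fixed, compatibility θ_AC = θ_CB gives T_A·a = T_B·b, together with T_A + T_B = T₀.
T_A = T₀·b/(a+b) = 60.40·170/423.0 = 24.27 N·m; T_B = 36.13 N·m.
τ in each portion: τ_AC = 9.17×10^6 Pa, τ_CB = 1.36×10^7 Pa; maximum is in CB.
τ_max = T_CB·r/J = 36.13·0.0119/3.15×10^-8 = 1.365×10^7 Pa.

1.36e7 Pa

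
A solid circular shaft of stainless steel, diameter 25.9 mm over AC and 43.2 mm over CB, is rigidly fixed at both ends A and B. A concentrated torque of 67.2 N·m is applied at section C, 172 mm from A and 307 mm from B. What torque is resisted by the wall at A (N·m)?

Compatibility: T_A·a/J_AC = T_B·b/J_CB with T_A + T_B = T₀.
J_AC = 4.42×10^-8 m⁴, J_CB = 3.42×10^-7 m⁴, so T_A = T₀·(J_AC/a)/((J_AC/a)+(J_CB/b)) = 12.59 N·m, T_B = 54.61 N·m.

12.6 N·m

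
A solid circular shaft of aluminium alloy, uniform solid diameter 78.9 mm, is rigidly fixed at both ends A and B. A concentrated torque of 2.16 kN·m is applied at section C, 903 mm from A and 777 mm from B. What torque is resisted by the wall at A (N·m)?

999 N·m

With uniform GJ and both ends fixed, compatibility θ_AC = θ_CB gives T_A·a = T_B·b, together with T_A + T_B = T₀.
T_A = T₀·b/(a+b) = 2160·777/1680 = 999.0 N·m; T_B = 1161 N·m.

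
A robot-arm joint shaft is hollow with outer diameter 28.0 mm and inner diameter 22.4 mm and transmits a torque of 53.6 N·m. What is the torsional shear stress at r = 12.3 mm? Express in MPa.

18.5 MPa

J = π(d_o⁴ − d_i⁴)/32 = π(0.0280⁴ − 0.0224⁴)/32 = 3.563×10^-8 m⁴.
Shear stress varies linearly with radius: τ = T·r/J = 53.60 × 0.0123 / 3.563×10^-8 = 1.851×10^7 Pa.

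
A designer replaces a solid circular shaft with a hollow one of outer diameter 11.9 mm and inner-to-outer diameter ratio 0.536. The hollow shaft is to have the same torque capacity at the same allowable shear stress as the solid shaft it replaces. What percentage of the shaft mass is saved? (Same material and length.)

Equal τ_max and T ⇒ the solid shaft needs d_s³ = d_o³(1−k⁴), so d_s = 11.9·(1−0.536⁴)^(1/3) = 11.56 mm.
Area ratio A_h/A_s = d_o²(1−k²)/d_s² = (1−k²)/(1−k⁴)^(2/3) = 0.7548.
Mass saving = 1 − 0.7548 = 24.5 %.

24.5 %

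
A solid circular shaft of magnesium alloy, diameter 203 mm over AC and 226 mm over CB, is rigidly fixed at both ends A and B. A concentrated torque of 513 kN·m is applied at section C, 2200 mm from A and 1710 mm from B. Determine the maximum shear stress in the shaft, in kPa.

150000 kPa

Compatibility: T_A·a/J_AC = T_B·b/J_CB with T_A + T_B = T₀.
J_AC = 1.67×10^-4 m⁴, J_CB = 2.56×10^-4 m⁴, so T_A = T₀·(J_AC/a)/((J_AC/a)+(J_CB/b)) = 172400 N·m, T_B = 340600 N·m.
τ in each portion: τ_AC = 1.05×10^8 Pa, τ_CB = 1.50×10^8 Pa; maximum is in CB.
τ_max = T_CB·r/J = 340600·0.113/2.56×10^-4 = 1.503×10^8 Pa.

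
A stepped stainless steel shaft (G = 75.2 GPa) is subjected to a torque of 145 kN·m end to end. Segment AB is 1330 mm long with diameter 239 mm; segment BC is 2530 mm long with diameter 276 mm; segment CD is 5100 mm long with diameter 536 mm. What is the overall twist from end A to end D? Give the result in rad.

0.0178 rad

J_AB = π(0.239)⁴/32 = 3.20×10^-4 m⁴; J_BC = π(0.276)⁴/32 = 5.70×10^-4 m⁴; J_CD = π(0.536)⁴/32 = 8.10×10^-3 m⁴.
θ = (T/G)·Σ L_i/J_i = (145000/75.2×10⁹)·(1.33/3.20×10^-4 + 2.53/5.70×10^-4 + 5.10/8.10×10^-3) = 0.01778 rad.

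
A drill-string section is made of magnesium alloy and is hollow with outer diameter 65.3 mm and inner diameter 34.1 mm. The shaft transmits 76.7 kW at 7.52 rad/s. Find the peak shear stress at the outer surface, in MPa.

202 MPa

ω = 7.52 rad/s, so T = P/ω = 76.7×10³ / 7.520 = 10200 N·m.
J = π(d_o⁴ − d_i⁴)/32 = π(0.0653⁴ − 0.0341⁴)/32 = 1.652×10^-6 m⁴.
τ_max = T·r/J = 10200 × 0.0326 / 1.652×10^-6 = 2.015×10^8 Pa.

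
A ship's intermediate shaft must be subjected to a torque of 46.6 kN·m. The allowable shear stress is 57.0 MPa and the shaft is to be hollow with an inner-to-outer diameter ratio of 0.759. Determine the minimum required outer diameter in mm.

For a hollow shaft with d_i/d_o = 0.759: τ_max = 16T/(π d_o³ (1−k⁴)), so d_o = [16T/(π τ_allow (1−k⁴))]^(1/3) = [16·46600/(π·5.70×10^7·0.6681)]^(1/3) = 0.1840 m.

184 mm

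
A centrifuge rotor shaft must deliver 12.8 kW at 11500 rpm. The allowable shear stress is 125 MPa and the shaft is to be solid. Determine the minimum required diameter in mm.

ω = 2π·11500/60 = 1204 rad/s, so T = P/ω = 12.8×10³ / 1204 = 10.63 N·m.
For a solid shaft τ_max = 16T/(πd³), so d = (16T/(π τ_allow))^(1/3) = (16·10.63/(π·1.25×10^8))^(1/3) = 0.007566 m.

7.57 mm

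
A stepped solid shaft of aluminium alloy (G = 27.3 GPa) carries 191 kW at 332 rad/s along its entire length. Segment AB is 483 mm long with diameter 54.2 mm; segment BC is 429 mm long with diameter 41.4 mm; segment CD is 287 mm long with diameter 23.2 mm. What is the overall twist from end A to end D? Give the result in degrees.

14.7°

ω = 332 rad/s, so T = P/ω = 191×10³ / 332.0 = 575.3 N·m.
J_AB = π(0.0542)⁴/32 = 8.47×10^-7 m⁴; J_BC = π(0.0414)⁴/32 = 2.88×10^-7 m⁴; J_CD = π(0.0232)⁴/32 = 2.84×10^-8 m⁴.
θ = (T/G)·Σ L_i/J_i = (575.3/27.3×10⁹)·(0.483/8.47×10^-7 + 0.429/2.88×10^-7 + 0.287/2.84×10^-8) = 0.2560 rad.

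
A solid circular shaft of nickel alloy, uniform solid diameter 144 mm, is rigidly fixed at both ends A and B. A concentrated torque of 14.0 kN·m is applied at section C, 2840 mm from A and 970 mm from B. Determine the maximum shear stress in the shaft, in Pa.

1.78e7 Pa

With uniform GJ and both ends fixed, compatibility θ_AC = θ_CB gives T_A·a = T_B·b, together with T_A + T_B = T₀.
T_A = T₀·b/(a+b) = 14000·970/3810 = 3564 N·m; T_B = 10440 N·m.
τ in each portion: τ_AC = 6.08×10^6 Pa, τ_CB = 1.78×10^7 Pa; maximum is in CB.
τ_max = T_CB·r/J = 10440·0.0720/4.22×10^-5 = 1.780×10^7 Pa.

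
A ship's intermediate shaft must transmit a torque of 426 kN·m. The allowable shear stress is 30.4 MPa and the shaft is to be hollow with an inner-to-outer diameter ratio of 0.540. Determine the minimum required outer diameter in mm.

427 mm

For a hollow shaft with d_i/d_o = 0.540: τ_max = 16T/(π d_o³ (1−k⁴)), so d_o = [16T/(π τ_allow (1−k⁴))]^(1/3) = [16·426000/(π·3.04×10^7·0.9150)]^(1/3) = 0.4273 m.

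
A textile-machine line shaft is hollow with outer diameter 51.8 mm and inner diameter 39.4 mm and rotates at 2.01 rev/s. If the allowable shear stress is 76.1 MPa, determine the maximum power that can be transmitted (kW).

17.4 kW

J = π(d_o⁴ − d_i⁴)/32 = π(0.0518⁴ − 0.0394⁴)/32 = 4.703×10^-7 m⁴.
T_max = τ_allow·J/r = 7.61×10^7 × 4.703×10^-7 / 0.0259 = 1382 N·m.
ω = 2π·2.01 = 12.63 rad/s, so P_max = T_max·ω = 1.745×10^4 W.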